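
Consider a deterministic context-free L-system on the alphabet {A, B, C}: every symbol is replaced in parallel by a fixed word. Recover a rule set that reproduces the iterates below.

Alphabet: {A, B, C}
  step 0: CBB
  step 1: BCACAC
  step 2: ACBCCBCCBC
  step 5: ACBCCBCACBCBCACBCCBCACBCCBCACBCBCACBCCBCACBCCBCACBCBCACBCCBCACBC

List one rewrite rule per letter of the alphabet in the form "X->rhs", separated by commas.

  step 1 ⇒ step 2: BCACAC ⇒ AC·BC·C·BC·C·BC
    A ↦ C
    B ↦ AC
    C ↦ BC

A->C, B->AC, C->BC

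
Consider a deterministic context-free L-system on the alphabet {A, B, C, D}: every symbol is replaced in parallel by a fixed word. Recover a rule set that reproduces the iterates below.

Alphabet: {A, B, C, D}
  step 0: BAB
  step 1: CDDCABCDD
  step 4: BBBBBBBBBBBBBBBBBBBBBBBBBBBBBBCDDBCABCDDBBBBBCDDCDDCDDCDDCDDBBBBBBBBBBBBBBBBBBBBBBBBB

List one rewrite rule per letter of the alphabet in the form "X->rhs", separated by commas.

A->CAB, B->CDD, C->B, D->BB

  step 0 ⇒ step 1: BAB ⇒ CDD·CAB·CDD
    A ↦ CAB
    B ↦ CDD
    C ↦ B  (constrained at step 1)
    D ↦ BB  (constrained at step 1)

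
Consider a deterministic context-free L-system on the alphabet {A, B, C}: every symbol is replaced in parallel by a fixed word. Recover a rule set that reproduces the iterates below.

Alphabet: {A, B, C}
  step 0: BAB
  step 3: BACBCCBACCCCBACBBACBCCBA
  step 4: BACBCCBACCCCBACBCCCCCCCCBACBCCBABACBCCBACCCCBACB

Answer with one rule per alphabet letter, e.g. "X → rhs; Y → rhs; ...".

A->CB, B->BA, C->CC

  step 3 ⇒ step 4: BACBCCBACCCCBACBBACBCCBA ⇒ BA·CB·CC·BA·CC·CC·BA·CB·CC·CC·CC·CC·BA·CB·CC·BA·BA·CB·CC·BA·CC·CC·BA·CB
    A ↦ CB
    B ↦ BA
    C ↦ CC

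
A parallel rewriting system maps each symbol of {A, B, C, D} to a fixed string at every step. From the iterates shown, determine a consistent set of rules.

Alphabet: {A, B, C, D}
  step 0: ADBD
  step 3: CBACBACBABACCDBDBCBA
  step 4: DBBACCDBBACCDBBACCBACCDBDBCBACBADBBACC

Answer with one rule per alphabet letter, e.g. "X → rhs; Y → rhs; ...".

  step 3 ⇒ step 4: CBACBACBABACCDBDBCBA ⇒ DB·BA·CC·DB·BA·CC·DB·BA·CC·BA·CC·DB·DB·C·BA·C·BA·DB·BA·CC
    A ↦ CC
    B ↦ BA
    C ↦ DB
    D ↦ C

A->CC, B->BA, C->DB, D->C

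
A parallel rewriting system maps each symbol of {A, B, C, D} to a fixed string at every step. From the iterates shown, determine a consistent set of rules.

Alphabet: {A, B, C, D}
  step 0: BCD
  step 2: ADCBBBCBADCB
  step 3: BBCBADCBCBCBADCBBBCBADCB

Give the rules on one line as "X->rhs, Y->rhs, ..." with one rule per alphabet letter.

A->BB, B->CB, C->AD, D->CB

  step 2 ⇒ step 3: ADCBBBCBADCB ⇒ BB·CB·AD·CB·CB·CB·AD·CB·BB·CB·AD·CB
    A ↦ BB
    B ↦ CB
    C ↦ AD
    D ↦ CB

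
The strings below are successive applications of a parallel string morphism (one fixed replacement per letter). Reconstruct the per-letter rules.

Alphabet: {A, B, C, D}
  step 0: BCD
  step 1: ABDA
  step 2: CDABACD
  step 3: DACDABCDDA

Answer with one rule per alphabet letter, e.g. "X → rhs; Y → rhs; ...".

A->CD, B->AB, C->D, D->A

  step 2 ⇒ step 3: CDABACD ⇒ D·A·CD·AB·CD·D·A
    A ↦ CD
    B ↦ AB
    C ↦ D
    D ↦ A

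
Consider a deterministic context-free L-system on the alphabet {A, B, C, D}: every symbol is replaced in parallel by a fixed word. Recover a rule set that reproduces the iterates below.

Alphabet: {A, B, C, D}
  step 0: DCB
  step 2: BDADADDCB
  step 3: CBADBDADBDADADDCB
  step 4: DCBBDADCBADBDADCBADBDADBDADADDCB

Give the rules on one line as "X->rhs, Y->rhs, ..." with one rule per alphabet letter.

  step 3 ⇒ step 4: CBADBDADBDADADDCB ⇒ D·CB·BD·AD·CB·AD·BD·AD·CB·AD·BD·AD·BD·AD·AD·D·CB
    A ↦ BD
    B ↦ CB
    C ↦ D
    D ↦ AD

A->BD, B->CB, C->D, D->AD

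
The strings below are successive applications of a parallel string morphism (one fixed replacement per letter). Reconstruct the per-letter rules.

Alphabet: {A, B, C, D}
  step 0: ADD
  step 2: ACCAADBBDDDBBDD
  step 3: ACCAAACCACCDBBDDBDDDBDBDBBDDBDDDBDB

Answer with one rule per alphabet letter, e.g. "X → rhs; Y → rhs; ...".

A->ACC, B->BDD, C->A, D->DB

  step 2 ⇒ step 3: ACCAADBBDDDBBDD ⇒ ACC·A·A·ACC·ACC·DB·BDD·BDD·DB·DB·DB·BDD·BDD·DB·DB
    A ↦ ACC
    B ↦ BDD
    C ↦ A
    D ↦ DB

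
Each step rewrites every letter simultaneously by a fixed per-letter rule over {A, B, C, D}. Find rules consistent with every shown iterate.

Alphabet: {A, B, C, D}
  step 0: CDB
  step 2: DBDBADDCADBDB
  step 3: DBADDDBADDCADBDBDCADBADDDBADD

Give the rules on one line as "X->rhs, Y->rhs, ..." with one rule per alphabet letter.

  step 2 ⇒ step 3: DBDBADDCADBDB ⇒ DB·ADD·DB·ADD·CA·DB·DB·D·CA·DB·ADD·DB·ADD
    A ↦ CA
    B ↦ ADD
    C ↦ D
    D ↦ DB

A->CA, B->ADD, C->D, D->DB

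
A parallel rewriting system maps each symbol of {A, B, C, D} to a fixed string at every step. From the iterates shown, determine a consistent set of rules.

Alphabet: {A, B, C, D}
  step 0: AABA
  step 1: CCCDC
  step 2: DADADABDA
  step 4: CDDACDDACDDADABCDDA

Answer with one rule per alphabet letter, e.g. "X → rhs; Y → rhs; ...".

  step 1 ⇒ step 2: CCCDC ⇒ DA·DA·DA·B·DA
    C ↦ DA
    D ↦ B
  step 0 ⇒ step 1: AABA ⇒ C·C·CD·C
    A ↦ C
  step 0 ⇒ step 1: AABA ⇒ C·C·CD·C
    B ↦ CD

A->C, B->CD, C->DA, D->B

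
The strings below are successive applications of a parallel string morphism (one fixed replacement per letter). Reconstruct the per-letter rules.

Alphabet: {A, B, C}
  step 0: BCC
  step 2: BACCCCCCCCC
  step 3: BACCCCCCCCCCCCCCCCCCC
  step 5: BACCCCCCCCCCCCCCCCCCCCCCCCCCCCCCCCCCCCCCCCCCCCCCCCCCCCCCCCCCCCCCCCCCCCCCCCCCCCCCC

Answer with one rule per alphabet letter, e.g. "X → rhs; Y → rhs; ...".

A->C, B->BA, C->CC

  step 2 ⇒ step 3: BACCCCCCCCC ⇒ BA·C·CC·CC·CC·CC·CC·CC·CC·CC·CC
    A ↦ C
    B ↦ BA
    C ↦ CC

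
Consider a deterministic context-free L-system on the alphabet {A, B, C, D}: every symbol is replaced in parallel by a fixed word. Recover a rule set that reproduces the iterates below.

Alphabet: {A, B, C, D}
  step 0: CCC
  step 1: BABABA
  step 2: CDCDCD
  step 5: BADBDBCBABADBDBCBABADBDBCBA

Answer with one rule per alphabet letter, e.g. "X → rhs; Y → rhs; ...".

A->D, B->C, C->BA, D->DB

  step 1 ⇒ step 2: BABABA ⇒ C·D·C·D·C·D
    A ↦ D
    B ↦ C
  step 0 ⇒ step 1: CCC ⇒ BA·BA·BA
    C ↦ BA
    D ↦ DB  (constrained at step 2)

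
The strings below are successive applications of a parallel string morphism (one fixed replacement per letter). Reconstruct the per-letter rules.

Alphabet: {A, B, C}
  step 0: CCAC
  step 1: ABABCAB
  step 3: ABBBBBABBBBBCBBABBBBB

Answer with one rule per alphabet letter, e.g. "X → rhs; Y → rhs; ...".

  step 0 ⇒ step 1: CCAC ⇒ AB·AB·C·AB
    A ↦ C
    C ↦ AB
    B ↦ BB  (constrained at step 1)

A->C, B->BB, C->AB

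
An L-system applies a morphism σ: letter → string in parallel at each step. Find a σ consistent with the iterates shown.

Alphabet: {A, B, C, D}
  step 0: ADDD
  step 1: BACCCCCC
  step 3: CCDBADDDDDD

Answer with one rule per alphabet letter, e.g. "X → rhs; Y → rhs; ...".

  step 0 ⇒ step 1: ADDD ⇒ BA·CC·CC·CC
    A ↦ BA
    D ↦ CC
    B ↦ D  (constrained at step 1)
    C ↦ B  (constrained at step 1)

A->BA, B->D, C->B, D->CC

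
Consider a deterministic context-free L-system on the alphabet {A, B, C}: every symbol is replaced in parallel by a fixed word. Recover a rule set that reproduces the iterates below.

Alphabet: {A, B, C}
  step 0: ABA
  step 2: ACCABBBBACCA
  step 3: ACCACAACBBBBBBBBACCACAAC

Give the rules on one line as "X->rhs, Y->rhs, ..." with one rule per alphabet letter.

A->AC, B->BB, C->CA

  step 2 ⇒ step 3: ACCABBBBACCA ⇒ AC·CA·CA·AC·BB·BB·BB·BB·AC·CA·CA·AC
    A ↦ AC
    B ↦ BB
    C ↦ CA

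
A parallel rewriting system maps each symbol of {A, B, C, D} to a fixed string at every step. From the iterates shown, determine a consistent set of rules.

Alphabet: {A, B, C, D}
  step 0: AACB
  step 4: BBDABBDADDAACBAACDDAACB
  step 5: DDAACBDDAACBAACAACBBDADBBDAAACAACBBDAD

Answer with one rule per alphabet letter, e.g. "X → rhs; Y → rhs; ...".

A->B, B->D, C->DA, D->AAC

  step 4 ⇒ step 5: BBDABBDADDAACBAACDDAACB ⇒ D·D·AAC·B·D·D·AAC·B·AAC·AAC·B·B·DA·D·B·B·DA·AAC·AAC·B·B·DA·D
    A ↦ B
    B ↦ D
    C ↦ DA
    D ↦ AAC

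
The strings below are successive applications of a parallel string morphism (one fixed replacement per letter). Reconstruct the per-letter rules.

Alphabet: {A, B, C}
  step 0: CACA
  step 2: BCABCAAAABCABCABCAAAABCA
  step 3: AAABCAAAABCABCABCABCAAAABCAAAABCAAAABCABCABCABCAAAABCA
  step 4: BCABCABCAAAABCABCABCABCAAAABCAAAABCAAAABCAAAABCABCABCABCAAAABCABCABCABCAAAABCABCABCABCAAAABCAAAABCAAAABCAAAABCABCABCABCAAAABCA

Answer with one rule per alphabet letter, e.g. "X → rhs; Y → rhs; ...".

  step 3 ⇒ step 4: AAABCAAAABCABCABCABCAAAABCAAAABCAAAABCABCABCABCAAAABCA ⇒ BCA·BCA·BCA·A·AA·BCA·BCA·BCA·BCA·A·AA·BCA·A·AA·BCA·A·AA·BCA·A·AA·BCA·BCA·BCA·BCA·A·AA·BCA·BCA·BCA·BCA·A·AA·BCA·BCA·BCA·BCA·A·AA·BCA·A·AA·BCA·A·AA·BCA·A·AA·BCA·BCA·BCA·BCA·A·AA·BCA
    A ↦ BCA
    B ↦ A
    C ↦ AA

A->BCA, B->A, C->AA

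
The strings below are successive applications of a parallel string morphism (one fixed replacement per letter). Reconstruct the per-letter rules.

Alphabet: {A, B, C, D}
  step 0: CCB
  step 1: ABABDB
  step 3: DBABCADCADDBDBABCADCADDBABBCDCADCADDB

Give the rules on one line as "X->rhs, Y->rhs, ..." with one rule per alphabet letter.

  step 0 ⇒ step 1: CCB ⇒ AB·AB·DB
    B ↦ DB
    C ↦ AB
    A ↦ BCD  (constrained at step 1)
    D ↦ CAD  (constrained at step 1)

A->BCD, B->DB, C->AB, D->CAD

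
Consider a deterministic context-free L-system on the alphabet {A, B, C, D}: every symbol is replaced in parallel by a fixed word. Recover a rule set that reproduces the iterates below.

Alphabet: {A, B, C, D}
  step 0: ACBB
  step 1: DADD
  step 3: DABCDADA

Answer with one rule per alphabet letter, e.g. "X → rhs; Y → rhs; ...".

A->D, B->D, C->A, D->BC

  step 0 ⇒ step 1: ACBB ⇒ D·A·D·D
    A ↦ D
    B ↦ D
    C ↦ A
    D ↦ BC  (constrained at step 1)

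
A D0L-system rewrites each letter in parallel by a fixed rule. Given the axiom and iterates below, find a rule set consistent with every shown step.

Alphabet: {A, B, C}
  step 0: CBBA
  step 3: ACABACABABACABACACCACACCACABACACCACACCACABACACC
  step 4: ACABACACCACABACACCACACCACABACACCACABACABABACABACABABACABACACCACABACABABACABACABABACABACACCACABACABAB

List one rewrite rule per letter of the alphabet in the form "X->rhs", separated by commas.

  step 3 ⇒ step 4: ACABACABABACABACACCACACCACABACACCACACCACABACACC ⇒ AC·AB·AC·ACC·AC·AB·AC·ACC·AC·ACC·AC·AB·AC·ACC·AC·AB·AC·AB·AB·AC·AB·AC·AB·AB·AC·AB·AC·ACC·AC·AB·AC·AB·AB·AC·AB·AC·AB·AB·AC·AB·AC·ACC·AC·AB·AC·AB·AB
    A ↦ AC
    B ↦ ACC
    C ↦ AB

A->AC, B->ACC, C->AB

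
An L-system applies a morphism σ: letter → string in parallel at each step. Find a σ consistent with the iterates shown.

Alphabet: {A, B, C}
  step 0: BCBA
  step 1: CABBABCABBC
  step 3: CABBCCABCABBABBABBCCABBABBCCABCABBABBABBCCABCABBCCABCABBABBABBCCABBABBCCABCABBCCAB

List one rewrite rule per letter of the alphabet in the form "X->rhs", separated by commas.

A->BC, B->CAB, C->BAB

  step 0 ⇒ step 1: BCBA ⇒ CAB·BAB·CAB·BC
    A ↦ BC
    B ↦ CAB
    C ↦ BAB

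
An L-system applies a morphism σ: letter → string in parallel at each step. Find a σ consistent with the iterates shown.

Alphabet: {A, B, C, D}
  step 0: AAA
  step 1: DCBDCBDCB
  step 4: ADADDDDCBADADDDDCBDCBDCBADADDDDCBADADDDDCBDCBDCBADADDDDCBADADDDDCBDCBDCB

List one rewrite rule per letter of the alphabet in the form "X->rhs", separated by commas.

A->DCB, B->DDD, C->DA, D->A

  step 0 ⇒ step 1: AAA ⇒ DCB·DCB·DCB
    A ↦ DCB
    B ↦ DDD  (constrained at step 1)
    C ↦ DA  (constrained at step 1)
    D ↦ A  (constrained at step 1)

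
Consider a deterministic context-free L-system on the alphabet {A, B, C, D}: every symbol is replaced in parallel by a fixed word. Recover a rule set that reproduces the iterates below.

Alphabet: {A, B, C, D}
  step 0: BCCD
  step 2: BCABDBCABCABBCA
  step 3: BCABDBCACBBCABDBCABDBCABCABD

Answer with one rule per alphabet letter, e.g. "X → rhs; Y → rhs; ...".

A->D, B->BCA, C->B, D->CB

  step 2 ⇒ step 3: BCABDBCABCABBCA ⇒ BCA·B·D·BCA·CB·BCA·B·D·BCA·B·D·BCA·BCA·B·D
    A ↦ D
    B ↦ BCA
    C ↦ B
    D ↦ CB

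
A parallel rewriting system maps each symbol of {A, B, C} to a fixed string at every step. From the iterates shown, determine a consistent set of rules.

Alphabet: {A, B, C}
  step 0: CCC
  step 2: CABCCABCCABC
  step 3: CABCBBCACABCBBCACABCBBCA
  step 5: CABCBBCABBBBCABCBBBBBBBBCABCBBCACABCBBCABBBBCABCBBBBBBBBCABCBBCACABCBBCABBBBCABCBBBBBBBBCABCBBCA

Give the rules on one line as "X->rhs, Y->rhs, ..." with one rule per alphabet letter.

A->BC, B->BB, C->CA

  step 2 ⇒ step 3: CABCCABCCABC ⇒ CA·BC·BB·CA·CA·BC·BB·CA·CA·BC·BB·CA
    A ↦ BC
    B ↦ BB
    C ↦ CA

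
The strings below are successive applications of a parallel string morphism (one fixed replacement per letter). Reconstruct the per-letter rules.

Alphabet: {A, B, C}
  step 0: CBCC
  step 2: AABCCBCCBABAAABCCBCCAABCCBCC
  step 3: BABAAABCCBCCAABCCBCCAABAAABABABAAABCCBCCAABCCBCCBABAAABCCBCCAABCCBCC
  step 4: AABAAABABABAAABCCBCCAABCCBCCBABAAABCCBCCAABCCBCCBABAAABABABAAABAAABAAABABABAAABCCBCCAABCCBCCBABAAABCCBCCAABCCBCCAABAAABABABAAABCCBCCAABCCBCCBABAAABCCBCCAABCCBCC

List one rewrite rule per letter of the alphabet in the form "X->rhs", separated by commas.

  step 3 ⇒ step 4: BABAAABCCBCCAABCCBCCAABAAABABABAAABCCBCCAABCCBCCBABAAABCCBCCAABCCBCC ⇒ AA·BA·AA·BA·BA·BA·AA·BCC·BCC·AA·BCC·BCC·BA·BA·AA·BCC·BCC·AA·BCC·BCC·BA·BA·AA·BA·BA·BA·AA·BA·AA·BA·AA·BA·BA·BA·AA·BCC·BCC·AA·BCC·BCC·BA·BA·AA·BCC·BCC·AA·BCC·BCC·AA·BA·AA·BA·BA·BA·AA·BCC·BCC·AA·BCC·BCC·BA·BA·AA·BCC·BCC·AA·BCC·BCC
    A ↦ BA
    B ↦ AA
    C ↦ BCC

A->BA, B->AA, C->BCC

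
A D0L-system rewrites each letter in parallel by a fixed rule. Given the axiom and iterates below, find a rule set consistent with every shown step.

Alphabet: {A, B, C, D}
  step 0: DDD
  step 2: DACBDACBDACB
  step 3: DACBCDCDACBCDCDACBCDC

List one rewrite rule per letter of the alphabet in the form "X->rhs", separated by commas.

A->CB, B->C, C->CD, D->DA

  step 2 ⇒ step 3: DACBDACBDACB ⇒ DA·CB·CD·C·DA·CB·CD·C·DA·CB·CD·C
    A ↦ CB
    B ↦ C
    C ↦ CD
    D ↦ DA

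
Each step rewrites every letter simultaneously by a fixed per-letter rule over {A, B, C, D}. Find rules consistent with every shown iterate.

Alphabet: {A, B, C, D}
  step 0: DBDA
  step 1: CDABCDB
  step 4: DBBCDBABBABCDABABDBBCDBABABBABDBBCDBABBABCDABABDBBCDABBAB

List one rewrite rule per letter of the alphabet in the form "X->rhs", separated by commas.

  step 0 ⇒ step 1: DBDA ⇒ CD·AB·CD·B
    A ↦ B
    B ↦ AB
    D ↦ CD
    C ↦ DBB  (constrained at step 1)

A->B, B->AB, C->DBB, D->CD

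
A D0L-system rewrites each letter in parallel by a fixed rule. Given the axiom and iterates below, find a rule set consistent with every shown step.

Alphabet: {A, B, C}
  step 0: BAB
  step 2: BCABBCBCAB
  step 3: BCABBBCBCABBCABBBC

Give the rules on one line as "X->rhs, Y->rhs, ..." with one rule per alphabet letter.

  step 2 ⇒ step 3: BCABBCBCAB ⇒ BC·AB·B·BC·BC·AB·BC·AB·B·BC
    A ↦ B
    B ↦ BC
    C ↦ AB

A->B, B->BC, C->AB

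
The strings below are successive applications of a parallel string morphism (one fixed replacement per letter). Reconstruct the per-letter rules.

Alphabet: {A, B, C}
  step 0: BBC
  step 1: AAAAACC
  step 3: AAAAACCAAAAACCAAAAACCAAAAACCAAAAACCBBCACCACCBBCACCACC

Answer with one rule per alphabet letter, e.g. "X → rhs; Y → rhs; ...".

  step 0 ⇒ step 1: BBC ⇒ AA·AA·ACC
    B ↦ AA
    C ↦ ACC
    A ↦ BBC  (constrained at step 1)

A->BBC, B->AA, C->ACC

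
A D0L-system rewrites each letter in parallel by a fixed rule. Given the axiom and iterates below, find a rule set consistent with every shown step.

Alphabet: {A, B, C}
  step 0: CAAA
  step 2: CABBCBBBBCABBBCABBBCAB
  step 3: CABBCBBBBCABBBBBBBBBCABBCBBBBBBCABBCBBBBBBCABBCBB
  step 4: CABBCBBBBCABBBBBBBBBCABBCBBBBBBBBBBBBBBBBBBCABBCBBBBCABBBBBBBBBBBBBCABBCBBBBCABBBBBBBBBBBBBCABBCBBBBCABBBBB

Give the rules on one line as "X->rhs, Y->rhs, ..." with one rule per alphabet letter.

  step 3 ⇒ step 4: CABBCBBBBCABBBBBBBBBCABBCBBBBBBCABBCBBBBBBCABBCBB ⇒ CAB·BC·BB·BB·CAB·BB·BB·BB·BB·CAB·BC·BB·BB·BB·BB·BB·BB·BB·BB·BB·CAB·BC·BB·BB·CAB·BB·BB·BB·BB·BB·BB·CAB·BC·BB·BB·CAB·BB·BB·BB·BB·BB·BB·CAB·BC·BB·BB·CAB·BB·BB
    A ↦ BC
    B ↦ BB
    C ↦ CAB

A->BC, B->BB, C->CAB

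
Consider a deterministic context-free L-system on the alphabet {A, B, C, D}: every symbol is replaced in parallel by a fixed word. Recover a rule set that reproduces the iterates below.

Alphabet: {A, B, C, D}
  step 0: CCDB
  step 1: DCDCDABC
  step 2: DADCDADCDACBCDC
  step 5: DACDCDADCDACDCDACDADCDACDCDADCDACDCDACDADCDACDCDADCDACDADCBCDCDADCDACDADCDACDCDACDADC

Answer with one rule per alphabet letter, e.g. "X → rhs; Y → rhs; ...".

  step 1 ⇒ step 2: DCDCDABC ⇒ DA·DC·DA·DC·DA·C·BC·DC
    A ↦ C
    B ↦ BC
    C ↦ DC
    D ↦ DA

A->C, B->BC, C->DC, D->DA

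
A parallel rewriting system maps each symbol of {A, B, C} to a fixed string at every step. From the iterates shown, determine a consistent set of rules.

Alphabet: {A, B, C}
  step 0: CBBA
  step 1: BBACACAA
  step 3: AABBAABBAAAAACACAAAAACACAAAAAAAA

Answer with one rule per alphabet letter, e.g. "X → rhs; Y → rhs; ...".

  step 0 ⇒ step 1: CBBA ⇒ BB·AC·AC·AA
    A ↦ AA
    B ↦ AC
    C ↦ BB

A->AA, B->AC, C->BB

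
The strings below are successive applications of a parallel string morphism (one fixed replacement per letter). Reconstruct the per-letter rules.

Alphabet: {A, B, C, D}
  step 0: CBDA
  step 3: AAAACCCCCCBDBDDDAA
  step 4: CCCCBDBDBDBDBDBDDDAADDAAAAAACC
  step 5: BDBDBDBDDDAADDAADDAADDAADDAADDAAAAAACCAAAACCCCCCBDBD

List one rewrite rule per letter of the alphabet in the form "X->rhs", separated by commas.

A->C, B->DD, C->BD, D->AA

  step 4 ⇒ step 5: CCCCBDBDBDBDBDBDDDAADDAAAAAACC ⇒ BD·BD·BD·BD·DD·AA·DD·AA·DD·AA·DD·AA·DD·AA·DD·AA·AA·AA·C·C·AA·AA·C·C·C·C·C·C·BD·BD
    A ↦ C
    B ↦ DD
    C ↦ BD
    D ↦ AA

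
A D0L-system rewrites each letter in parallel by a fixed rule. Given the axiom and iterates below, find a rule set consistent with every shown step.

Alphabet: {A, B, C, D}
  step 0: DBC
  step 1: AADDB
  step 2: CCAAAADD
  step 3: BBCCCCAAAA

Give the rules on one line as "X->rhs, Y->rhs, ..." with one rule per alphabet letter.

  step 2 ⇒ step 3: CCAAAADD ⇒ B·B·C·C·C·C·AA·AA
    A ↦ C
    C ↦ B
    D ↦ AA
  step 0 ⇒ step 1: DBC ⇒ AA·DD·B
    B ↦ DD

A->C, B->DD, C->B, D->AA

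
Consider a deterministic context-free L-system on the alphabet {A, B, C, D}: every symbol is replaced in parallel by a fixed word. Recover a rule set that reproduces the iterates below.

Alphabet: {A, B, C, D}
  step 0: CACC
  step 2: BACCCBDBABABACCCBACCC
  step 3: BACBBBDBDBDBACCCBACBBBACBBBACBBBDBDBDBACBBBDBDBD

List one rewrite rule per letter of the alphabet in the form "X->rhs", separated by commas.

A->CBB, B->BA, C->BD, D->CCC

  step 2 ⇒ step 3: BACCCBDBABABACCCBACCC ⇒ BA·CBB·BD·BD·BD·BA·CCC·BA·CBB·BA·CBB·BA·CBB·BD·BD·BD·BA·CBB·BD·BD·BD
    A ↦ CBB
    B ↦ BA
    C ↦ BD
    D ↦ CCC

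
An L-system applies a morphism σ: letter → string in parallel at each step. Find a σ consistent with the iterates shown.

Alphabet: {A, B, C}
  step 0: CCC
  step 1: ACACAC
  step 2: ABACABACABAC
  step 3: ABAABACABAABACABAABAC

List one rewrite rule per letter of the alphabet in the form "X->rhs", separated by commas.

A->AB, B->A, C->AC

  step 2 ⇒ step 3: ABACABACABAC ⇒ AB·A·AB·AC·AB·A·AB·AC·AB·A·AB·AC
    A ↦ AB
    B ↦ A
    C ↦ AC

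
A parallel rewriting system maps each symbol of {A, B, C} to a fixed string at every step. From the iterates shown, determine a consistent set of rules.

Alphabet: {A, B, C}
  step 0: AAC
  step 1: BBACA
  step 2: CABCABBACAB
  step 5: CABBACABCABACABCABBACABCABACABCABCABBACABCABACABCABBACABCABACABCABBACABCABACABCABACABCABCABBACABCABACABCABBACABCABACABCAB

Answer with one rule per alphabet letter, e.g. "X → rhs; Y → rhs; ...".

  step 1 ⇒ step 2: BBACA ⇒ CAB·CAB·B·ACA·B
    A ↦ B
    B ↦ CAB
    C ↦ ACA

A->B, B->CAB, C->ACA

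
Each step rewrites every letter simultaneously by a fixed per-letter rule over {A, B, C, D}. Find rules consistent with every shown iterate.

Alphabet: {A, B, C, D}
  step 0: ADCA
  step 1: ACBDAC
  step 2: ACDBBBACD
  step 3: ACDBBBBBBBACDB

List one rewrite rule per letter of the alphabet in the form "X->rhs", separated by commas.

  step 2 ⇒ step 3: ACDBBBACD ⇒ AC·D·B·BB·BB·BB·AC·D·B
    A ↦ AC
    B ↦ BB
    C ↦ D
    D ↦ B

A->AC, B->BB, C->D, D->B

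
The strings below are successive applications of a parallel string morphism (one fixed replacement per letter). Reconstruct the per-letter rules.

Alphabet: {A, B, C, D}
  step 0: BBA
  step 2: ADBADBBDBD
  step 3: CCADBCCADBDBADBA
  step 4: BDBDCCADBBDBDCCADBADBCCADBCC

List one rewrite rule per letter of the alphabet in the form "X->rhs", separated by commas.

  step 3 ⇒ step 4: CCADBCCADBDBADBA ⇒ BD·BD·CC·A·DB·BD·BD·CC·A·DB·A·DB·CC·A·DB·CC
    A ↦ CC
    B ↦ DB
    C ↦ BD
    D ↦ A

A->CC, B->DB, C->BD, D->A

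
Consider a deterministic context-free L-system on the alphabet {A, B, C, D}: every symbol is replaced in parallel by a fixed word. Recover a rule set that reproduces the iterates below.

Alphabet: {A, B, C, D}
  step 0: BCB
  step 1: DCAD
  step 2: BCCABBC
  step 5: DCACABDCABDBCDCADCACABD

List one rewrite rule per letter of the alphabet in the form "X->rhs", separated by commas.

A->B, B->D, C->CA, D->BC

  step 1 ⇒ step 2: DCAD ⇒ BC·CA·B·BC
    A ↦ B
    C ↦ CA
    D ↦ BC
  step 0 ⇒ step 1: BCB ⇒ D·CA·D
    B ↦ D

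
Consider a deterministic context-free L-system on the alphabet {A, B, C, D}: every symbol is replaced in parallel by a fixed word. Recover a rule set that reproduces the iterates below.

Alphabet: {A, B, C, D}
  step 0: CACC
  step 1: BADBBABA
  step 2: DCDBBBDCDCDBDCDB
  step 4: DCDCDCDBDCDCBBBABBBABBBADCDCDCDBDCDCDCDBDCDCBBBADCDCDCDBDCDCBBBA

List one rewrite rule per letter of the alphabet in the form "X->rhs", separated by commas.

  step 1 ⇒ step 2: BADBBABA ⇒ DC·DB·BB·DC·DC·DB·DC·DB
    A ↦ DB
    B ↦ DC
    D ↦ BB
  step 0 ⇒ step 1: CACC ⇒ BA·DB·BA·BA
    C ↦ BA

A->DB, B->DC, C->BA, D->BB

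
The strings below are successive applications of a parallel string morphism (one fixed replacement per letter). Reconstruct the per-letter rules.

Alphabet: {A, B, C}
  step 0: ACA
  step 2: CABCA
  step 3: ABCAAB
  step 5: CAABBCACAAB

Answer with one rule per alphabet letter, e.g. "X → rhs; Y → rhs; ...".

A->B, B->CA, C->A

  step 2 ⇒ step 3: CABCA ⇒ A·B·CA·A·B
    A ↦ B
    B ↦ CA
    C ↦ A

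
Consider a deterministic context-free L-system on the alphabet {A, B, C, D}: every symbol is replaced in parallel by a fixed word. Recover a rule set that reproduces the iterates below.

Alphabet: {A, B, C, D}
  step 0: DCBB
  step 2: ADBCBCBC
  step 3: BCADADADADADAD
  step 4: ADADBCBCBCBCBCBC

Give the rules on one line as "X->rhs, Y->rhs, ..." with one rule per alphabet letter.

A->B, B->AD, C->AD, D->C

  step 3 ⇒ step 4: BCADADADADADAD ⇒ AD·AD·B·C·B·C·B·C·B·C·B·C·B·C
    A ↦ B
    B ↦ AD
    C ↦ AD
    D ↦ C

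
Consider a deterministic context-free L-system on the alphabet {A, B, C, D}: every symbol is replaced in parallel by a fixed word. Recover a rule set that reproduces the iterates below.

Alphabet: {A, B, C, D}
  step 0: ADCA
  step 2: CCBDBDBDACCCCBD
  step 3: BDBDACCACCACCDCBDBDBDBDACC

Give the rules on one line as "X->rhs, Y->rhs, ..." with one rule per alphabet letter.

A->DC, B->A, C->BD, D->CC

  step 2 ⇒ step 3: CCBDBDBDACCCCBD ⇒ BD·BD·A·CC·A·CC·A·CC·DC·BD·BD·BD·BD·A·CC
    A ↦ DC
    B ↦ A
    C ↦ BD
    D ↦ CC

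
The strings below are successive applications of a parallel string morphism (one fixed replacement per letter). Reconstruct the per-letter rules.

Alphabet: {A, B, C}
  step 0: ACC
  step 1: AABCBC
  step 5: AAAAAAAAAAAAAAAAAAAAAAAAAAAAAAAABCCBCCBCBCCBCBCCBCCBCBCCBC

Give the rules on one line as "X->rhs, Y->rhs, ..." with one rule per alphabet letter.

A->AA, B->C, C->BC

  step 0 ⇒ step 1: ACC ⇒ AA·BC·BC
    A ↦ AA
    C ↦ BC
    B ↦ C  (constrained at step 1)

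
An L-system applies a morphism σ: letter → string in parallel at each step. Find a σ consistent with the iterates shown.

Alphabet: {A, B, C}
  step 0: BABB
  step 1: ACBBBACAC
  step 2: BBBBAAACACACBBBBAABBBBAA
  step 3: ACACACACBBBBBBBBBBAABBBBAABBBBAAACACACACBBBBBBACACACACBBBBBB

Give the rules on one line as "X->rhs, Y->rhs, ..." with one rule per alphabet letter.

  step 2 ⇒ step 3: BBBBAAACACACBBBBAABBBBAA ⇒ AC·AC·AC·AC·BBB·BBB·BBB·BAA·BBB·BAA·BBB·BAA·AC·AC·AC·AC·BBB·BBB·AC·AC·AC·AC·BBB·BBB
    A ↦ BBB
    B ↦ AC
    C ↦ BAA

A->BBB, B->AC, C->BAA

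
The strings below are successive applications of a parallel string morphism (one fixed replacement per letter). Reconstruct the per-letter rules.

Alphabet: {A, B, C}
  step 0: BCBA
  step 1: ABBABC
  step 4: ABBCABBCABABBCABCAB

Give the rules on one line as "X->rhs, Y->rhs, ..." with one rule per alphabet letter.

  step 0 ⇒ step 1: BCBA ⇒ AB·B·AB·C
    A ↦ C
    B ↦ AB
    C ↦ B

A->C, B->AB, C->B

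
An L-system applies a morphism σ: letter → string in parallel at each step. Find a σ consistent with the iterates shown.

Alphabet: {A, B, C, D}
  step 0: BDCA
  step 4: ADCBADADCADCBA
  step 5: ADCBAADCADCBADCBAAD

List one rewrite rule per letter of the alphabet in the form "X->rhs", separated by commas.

  step 4 ⇒ step 5: ADCBADADCADCBA ⇒ AD·C·B·A·AD·C·AD·C·B·AD·C·B·A·AD
    A ↦ AD
    B ↦ A
    C ↦ B
    D ↦ C

A->AD, B->A, C->B, D->C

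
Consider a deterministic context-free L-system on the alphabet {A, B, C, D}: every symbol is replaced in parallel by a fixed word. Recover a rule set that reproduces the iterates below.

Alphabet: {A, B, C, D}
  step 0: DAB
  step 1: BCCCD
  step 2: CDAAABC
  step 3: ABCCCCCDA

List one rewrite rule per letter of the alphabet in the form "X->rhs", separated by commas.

A->C, B->CD, C->A, D->BC

  step 2 ⇒ step 3: CDAAABC ⇒ A·BC·C·C·C·CD·A
    A ↦ C
    B ↦ CD
    C ↦ A
    D ↦ BC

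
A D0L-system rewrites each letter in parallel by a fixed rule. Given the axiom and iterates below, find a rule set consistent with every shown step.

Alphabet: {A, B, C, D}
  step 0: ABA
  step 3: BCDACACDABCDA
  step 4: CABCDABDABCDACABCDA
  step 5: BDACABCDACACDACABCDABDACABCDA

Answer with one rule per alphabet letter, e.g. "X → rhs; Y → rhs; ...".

  step 4 ⇒ step 5: CABCDABDABCDACABCDA ⇒ B·DA·CA·B·C·DA·CA·C·DA·CA·B·C·DA·B·DA·CA·B·C·DA
    A ↦ DA
    B ↦ CA
    C ↦ B
    D ↦ C

A->DA, B->CA, C->B, D->C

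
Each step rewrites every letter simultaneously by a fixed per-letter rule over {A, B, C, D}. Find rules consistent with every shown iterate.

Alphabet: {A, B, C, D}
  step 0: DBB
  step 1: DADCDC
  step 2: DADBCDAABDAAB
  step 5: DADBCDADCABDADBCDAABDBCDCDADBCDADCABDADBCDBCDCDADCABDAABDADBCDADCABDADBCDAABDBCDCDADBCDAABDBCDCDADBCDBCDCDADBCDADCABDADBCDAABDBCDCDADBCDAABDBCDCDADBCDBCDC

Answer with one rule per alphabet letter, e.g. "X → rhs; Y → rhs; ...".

  step 1 ⇒ step 2: DADCDC ⇒ DA·DBC·DA·AB·DA·AB
    A ↦ DBC
    C ↦ AB
    D ↦ DA
  step 0 ⇒ step 1: DBB ⇒ DA·DC·DC
    B ↦ DC

A->DBC, B->DC, C->AB, D->DA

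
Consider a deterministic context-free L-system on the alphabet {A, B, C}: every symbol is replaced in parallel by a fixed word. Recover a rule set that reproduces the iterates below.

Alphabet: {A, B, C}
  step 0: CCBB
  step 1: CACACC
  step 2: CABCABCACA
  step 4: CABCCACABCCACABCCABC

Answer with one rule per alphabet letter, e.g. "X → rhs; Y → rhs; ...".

A->B, B->C, C->CA

  step 1 ⇒ step 2: CACACC ⇒ CA·B·CA·B·CA·CA
    A ↦ B
    C ↦ CA
  step 0 ⇒ step 1: CCBB ⇒ CA·CA·C·C
    B ↦ C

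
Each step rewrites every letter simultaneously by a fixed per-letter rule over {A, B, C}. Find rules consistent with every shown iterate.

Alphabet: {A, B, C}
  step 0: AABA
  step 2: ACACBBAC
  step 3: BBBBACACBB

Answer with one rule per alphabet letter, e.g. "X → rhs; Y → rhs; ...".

  step 2 ⇒ step 3: ACACBBAC ⇒ B·B·B·B·AC·AC·B·B
    A ↦ B
    B ↦ AC
    C ↦ B

A->B, B->AC, C->B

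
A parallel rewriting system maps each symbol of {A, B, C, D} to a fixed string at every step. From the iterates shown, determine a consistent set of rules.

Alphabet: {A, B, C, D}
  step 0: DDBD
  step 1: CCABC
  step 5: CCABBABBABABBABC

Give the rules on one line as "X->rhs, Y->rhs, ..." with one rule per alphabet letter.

A->B, B->AB, C->D, D->C

  step 0 ⇒ step 1: DDBD ⇒ C·C·AB·C
    B ↦ AB
    D ↦ C
    A ↦ B  (constrained at step 1)
    C ↦ D  (constrained at step 1)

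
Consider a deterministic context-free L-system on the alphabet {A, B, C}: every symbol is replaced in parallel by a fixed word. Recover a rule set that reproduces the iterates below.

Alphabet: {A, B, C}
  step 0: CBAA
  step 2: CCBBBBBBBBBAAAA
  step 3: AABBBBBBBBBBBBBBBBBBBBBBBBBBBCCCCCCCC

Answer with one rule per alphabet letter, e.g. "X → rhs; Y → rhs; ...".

A->CC, B->BBB, C->A

  step 2 ⇒ step 3: CCBBBBBBBBBAAAA ⇒ A·A·BBB·BBB·BBB·BBB·BBB·BBB·BBB·BBB·BBB·CC·CC·CC·CC
    A ↦ CC
    B ↦ BBB
    C ↦ A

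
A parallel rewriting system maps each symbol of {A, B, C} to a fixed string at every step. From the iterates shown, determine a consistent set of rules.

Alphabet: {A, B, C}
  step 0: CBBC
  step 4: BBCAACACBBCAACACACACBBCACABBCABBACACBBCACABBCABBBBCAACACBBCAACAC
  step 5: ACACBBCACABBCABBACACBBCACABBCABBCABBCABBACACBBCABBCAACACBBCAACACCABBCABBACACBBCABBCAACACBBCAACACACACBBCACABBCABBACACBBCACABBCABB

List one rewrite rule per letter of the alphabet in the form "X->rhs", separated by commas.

  step 4 ⇒ step 5: BBCAACACBBCAACACACACBBCACABBCABBACACBBCACABBCABBBBCAACACBBCAACAC ⇒ AC·AC·BB·CA·CA·BB·CA·BB·AC·AC·BB·CA·CA·BB·CA·BB·CA·BB·CA·BB·AC·AC·BB·CA·BB·CA·AC·AC·BB·CA·AC·AC·CA·BB·CA·BB·AC·AC·BB·CA·BB·CA·AC·AC·BB·CA·AC·AC·AC·AC·BB·CA·CA·BB·CA·BB·AC·AC·BB·CA·CA·BB·CA·BB
    A ↦ CA
    B ↦ AC
    C ↦ BB

A->CA, B->AC, C->BB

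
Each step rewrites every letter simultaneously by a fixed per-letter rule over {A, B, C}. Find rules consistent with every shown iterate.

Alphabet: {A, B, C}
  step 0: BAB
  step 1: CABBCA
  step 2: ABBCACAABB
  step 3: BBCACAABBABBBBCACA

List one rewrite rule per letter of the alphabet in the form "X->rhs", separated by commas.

A->BB, B->CA, C->A

  step 2 ⇒ step 3: ABBCACAABB ⇒ BB·CA·CA·A·BB·A·BB·BB·CA·CA
    A ↦ BB
    B ↦ CA
    C ↦ A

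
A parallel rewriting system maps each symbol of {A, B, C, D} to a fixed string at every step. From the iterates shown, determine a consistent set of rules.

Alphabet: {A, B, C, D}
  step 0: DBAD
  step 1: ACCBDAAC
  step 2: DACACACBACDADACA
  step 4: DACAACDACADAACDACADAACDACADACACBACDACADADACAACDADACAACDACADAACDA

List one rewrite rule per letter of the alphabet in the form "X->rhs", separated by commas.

  step 1 ⇒ step 2: ACCBDAAC ⇒ DA·CA·CA·CB·AC·DA·DA·CA
    A ↦ DA
    B ↦ CB
    C ↦ CA
    D ↦ AC

A->DA, B->CB, C->CA, D->AC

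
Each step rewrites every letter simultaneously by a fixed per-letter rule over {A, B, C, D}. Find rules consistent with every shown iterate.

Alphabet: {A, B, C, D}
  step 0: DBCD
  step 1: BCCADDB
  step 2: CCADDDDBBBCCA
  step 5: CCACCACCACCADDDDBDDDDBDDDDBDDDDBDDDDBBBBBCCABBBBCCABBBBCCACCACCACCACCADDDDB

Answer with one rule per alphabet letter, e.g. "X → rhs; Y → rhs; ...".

  step 1 ⇒ step 2: BCCADDB ⇒ CCA·DD·DD·B·B·B·CCA
    A ↦ B
    B ↦ CCA
    C ↦ DD
    D ↦ B

A->B, B->CCA, C->DD, D->B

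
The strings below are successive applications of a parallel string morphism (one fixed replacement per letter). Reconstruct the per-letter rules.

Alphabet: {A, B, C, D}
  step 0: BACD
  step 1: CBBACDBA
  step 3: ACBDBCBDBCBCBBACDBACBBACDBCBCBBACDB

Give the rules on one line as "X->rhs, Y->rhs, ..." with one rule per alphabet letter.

A->BAC, B->CB, C->DB, D->A

  step 0 ⇒ step 1: BACD ⇒ CB·BAC·DB·A
    A ↦ BAC
    B ↦ CB
    C ↦ DB
    D ↦ A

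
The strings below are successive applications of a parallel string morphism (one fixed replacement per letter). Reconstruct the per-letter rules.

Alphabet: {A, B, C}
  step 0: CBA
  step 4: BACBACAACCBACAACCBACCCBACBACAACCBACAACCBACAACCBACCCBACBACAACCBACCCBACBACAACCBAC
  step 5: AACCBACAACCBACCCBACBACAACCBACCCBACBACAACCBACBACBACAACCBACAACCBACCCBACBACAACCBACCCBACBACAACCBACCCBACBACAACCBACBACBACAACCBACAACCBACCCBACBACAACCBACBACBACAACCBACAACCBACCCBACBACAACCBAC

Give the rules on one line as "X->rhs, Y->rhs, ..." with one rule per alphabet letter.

A->C, B->AAC, C->BAC

  step 4 ⇒ step 5: BACBACAACCBACAACCBACCCBACBACAACCBACAACCBACAACCBACCCBACBACAACCBACCCBACBACAACCBAC ⇒ AAC·C·BAC·AAC·C·BAC·C·C·BAC·BAC·AAC·C·BAC·C·C·BAC·BAC·AAC·C·BAC·BAC·BAC·AAC·C·BAC·AAC·C·BAC·C·C·BAC·BAC·AAC·C·BAC·C·C·BAC·BAC·AAC·C·BAC·C·C·BAC·BAC·AAC·C·BAC·BAC·BAC·AAC·C·BAC·AAC·C·BAC·C·C·BAC·BAC·AAC·C·BAC·BAC·BAC·AAC·C·BAC·AAC·C·BAC·C·C·BAC·BAC·AAC·C·BAC
    A ↦ C
    B ↦ AAC
    C ↦ BAC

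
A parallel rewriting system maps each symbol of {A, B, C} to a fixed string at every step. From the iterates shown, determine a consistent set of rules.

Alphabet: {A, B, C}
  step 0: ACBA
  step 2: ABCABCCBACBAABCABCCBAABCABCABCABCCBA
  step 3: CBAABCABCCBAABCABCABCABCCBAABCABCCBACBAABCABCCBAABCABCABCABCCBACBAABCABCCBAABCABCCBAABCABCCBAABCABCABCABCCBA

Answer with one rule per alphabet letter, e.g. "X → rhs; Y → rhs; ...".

A->CBA, B->ABC, C->ABC

  step 2 ⇒ step 3: ABCABCCBACBAABCABCCBAABCABCABCABCCBA ⇒ CBA·ABC·ABC·CBA·ABC·ABC·ABC·ABC·CBA·ABC·ABC·CBA·CBA·ABC·ABC·CBA·ABC·ABC·ABC·ABC·CBA·CBA·ABC·ABC·CBA·ABC·ABC·CBA·ABC·ABC·CBA·ABC·ABC·ABC·ABC·CBA
    A ↦ CBA
    B ↦ ABC
    C ↦ ABC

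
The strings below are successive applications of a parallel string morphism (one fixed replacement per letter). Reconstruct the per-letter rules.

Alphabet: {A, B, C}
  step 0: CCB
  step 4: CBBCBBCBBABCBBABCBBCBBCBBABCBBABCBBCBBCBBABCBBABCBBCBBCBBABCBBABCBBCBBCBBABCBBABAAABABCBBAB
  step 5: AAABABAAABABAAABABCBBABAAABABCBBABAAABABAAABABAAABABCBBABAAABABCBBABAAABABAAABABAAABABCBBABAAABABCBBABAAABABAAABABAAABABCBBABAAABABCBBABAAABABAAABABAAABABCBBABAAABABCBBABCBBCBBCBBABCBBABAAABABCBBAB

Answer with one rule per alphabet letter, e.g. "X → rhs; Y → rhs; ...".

  step 4 ⇒ step 5: CBBCBBCBBABCBBABCBBCBBCBBABCBBABCBBCBBCBBABCBBABCBBCBBCBBABCBBABCBBCBBCBBABCBBABAAABABCBBAB ⇒ AA·AB·AB·AA·AB·AB·AA·AB·AB·CBB·AB·AA·AB·AB·CBB·AB·AA·AB·AB·AA·AB·AB·AA·AB·AB·CBB·AB·AA·AB·AB·CBB·AB·AA·AB·AB·AA·AB·AB·AA·AB·AB·CBB·AB·AA·AB·AB·CBB·AB·AA·AB·AB·AA·AB·AB·AA·AB·AB·CBB·AB·AA·AB·AB·CBB·AB·AA·AB·AB·AA·AB·AB·AA·AB·AB·CBB·AB·AA·AB·AB·CBB·AB·CBB·CBB·CBB·AB·CBB·AB·AA·AB·AB·CBB·AB
    A ↦ CBB
    B ↦ AB
    C ↦ AA

A->CBB, B->AB, C->AA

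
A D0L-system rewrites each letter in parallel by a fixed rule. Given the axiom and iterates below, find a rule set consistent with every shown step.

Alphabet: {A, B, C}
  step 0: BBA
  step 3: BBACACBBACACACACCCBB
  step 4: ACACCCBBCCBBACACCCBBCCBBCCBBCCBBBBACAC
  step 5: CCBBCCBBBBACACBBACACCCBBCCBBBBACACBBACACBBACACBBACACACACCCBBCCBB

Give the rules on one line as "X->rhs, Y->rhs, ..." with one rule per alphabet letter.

A->CCB, B->AC, C->B

  step 4 ⇒ step 5: ACACCCBBCCBBACACCCBBCCBBCCBBCCBBBBACAC ⇒ CCB·B·CCB·B·B·B·AC·AC·B·B·AC·AC·CCB·B·CCB·B·B·B·AC·AC·B·B·AC·AC·B·B·AC·AC·B·B·AC·AC·AC·AC·CCB·B·CCB·B
    A ↦ CCB
    B ↦ AC
    C ↦ B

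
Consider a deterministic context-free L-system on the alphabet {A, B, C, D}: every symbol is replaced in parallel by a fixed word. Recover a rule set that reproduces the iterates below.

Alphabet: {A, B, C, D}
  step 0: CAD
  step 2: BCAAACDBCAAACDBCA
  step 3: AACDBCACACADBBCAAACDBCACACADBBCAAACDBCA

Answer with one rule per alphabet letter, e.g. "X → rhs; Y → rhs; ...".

A->CA, B->AAC, C->DB, D->BCA

  step 2 ⇒ step 3: BCAAACDBCAAACDBCA ⇒ AAC·DB·CA·CA·CA·DB·BCA·AAC·DB·CA·CA·CA·DB·BCA·AAC·DB·CA
    A ↦ CA
    B ↦ AAC
    C ↦ DB
    D ↦ BCA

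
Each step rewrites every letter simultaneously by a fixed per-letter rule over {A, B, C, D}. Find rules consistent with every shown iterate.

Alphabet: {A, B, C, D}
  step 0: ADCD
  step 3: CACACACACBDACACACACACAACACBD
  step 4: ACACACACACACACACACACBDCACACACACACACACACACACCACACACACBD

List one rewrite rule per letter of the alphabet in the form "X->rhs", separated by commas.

A->C, B->C, C->ACA, D->BD

  step 3 ⇒ step 4: CACACACACBDACACACACACAACACBD ⇒ ACA·C·ACA·C·ACA·C·ACA·C·ACA·C·BD·C·ACA·C·ACA·C·ACA·C·ACA·C·ACA·C·C·ACA·C·ACA·C·BD
    A ↦ C
    B ↦ C
    C ↦ ACA
    D ↦ BD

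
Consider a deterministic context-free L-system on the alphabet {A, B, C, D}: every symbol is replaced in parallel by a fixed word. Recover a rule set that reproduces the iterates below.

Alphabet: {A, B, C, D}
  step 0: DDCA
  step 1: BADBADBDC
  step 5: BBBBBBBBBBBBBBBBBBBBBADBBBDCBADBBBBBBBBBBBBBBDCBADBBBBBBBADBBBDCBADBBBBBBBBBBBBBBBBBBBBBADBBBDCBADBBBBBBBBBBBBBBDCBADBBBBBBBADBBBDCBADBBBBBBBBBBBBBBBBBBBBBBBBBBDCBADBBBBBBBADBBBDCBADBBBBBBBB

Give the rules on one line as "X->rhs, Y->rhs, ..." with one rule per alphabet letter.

  step 0 ⇒ step 1: DDCA ⇒ BAD·BAD·B·DC
    A ↦ DC
    C ↦ B
    D ↦ BAD
    B ↦ BB  (constrained at step 1)

A->DC, B->BB, C->B, D->BAD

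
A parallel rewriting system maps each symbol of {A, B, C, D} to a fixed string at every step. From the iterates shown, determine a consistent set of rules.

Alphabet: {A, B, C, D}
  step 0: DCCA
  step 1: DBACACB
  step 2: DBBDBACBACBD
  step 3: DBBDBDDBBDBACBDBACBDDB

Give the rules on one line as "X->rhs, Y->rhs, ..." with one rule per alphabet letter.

  step 2 ⇒ step 3: DBBDBACBACBD ⇒ DB·BD·BD·DB·BD·B·AC·BD·B·AC·BD·DB
    A ↦ B
    B ↦ BD
    C ↦ AC
    D ↦ DB

A->B, B->BD, C->AC, D->DB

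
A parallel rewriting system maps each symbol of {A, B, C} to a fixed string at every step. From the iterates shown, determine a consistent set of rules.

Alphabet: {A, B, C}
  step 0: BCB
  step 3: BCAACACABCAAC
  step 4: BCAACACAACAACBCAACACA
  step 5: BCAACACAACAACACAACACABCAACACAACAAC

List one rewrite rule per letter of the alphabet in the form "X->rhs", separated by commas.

A->AC, B->BC, C->A

  step 4 ⇒ step 5: BCAACACAACAACBCAACACA ⇒ BC·A·AC·AC·A·AC·A·AC·AC·A·AC·AC·A·BC·A·AC·AC·A·AC·A·AC
    A ↦ AC
    B ↦ BC
    C ↦ A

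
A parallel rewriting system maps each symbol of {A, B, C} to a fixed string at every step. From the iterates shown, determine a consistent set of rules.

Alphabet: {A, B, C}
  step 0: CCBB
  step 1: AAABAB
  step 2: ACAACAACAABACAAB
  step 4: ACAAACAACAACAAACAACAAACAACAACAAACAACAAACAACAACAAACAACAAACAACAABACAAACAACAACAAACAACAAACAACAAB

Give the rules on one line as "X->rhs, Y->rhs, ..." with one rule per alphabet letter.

  step 1 ⇒ step 2: AAABAB ⇒ ACA·ACA·ACA·AB·ACA·AB
    A ↦ ACA
    B ↦ AB
  step 0 ⇒ step 1: CCBB ⇒ A·A·AB·AB
    C ↦ A

A->ACA, B->AB, C->A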